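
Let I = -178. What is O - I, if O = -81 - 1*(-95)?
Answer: 192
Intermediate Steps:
O = 14 (O = -81 + 95 = 14)
O - I = 14 - 1*(-178) = 14 + 178 = 192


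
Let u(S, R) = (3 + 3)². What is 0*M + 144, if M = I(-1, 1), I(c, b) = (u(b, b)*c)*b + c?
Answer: 144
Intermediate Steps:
u(S, R) = 36 (u(S, R) = 6² = 36)
I(c, b) = c + 36*b*c (I(c, b) = (36*c)*b + c = 36*b*c + c = c + 36*b*c)
M = -37 (M = -(1 + 36*1) = -(1 + 36) = -1*37 = -37)
0*M + 144 = 0*(-37) + 144 = 0 + 144 = 144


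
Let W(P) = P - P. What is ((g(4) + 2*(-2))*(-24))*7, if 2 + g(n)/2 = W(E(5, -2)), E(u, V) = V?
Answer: 1344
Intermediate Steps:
W(P) = 0
g(n) = -4 (g(n) = -4 + 2*0 = -4 + 0 = -4)
((g(4) + 2*(-2))*(-24))*7 = ((-4 + 2*(-2))*(-24))*7 = ((-4 - 4)*(-24))*7 = -8*(-24)*7 = 192*7 = 1344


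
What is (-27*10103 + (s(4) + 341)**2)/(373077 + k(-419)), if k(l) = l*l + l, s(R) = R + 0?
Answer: -153756/548219 ≈ -0.28046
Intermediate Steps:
s(R) = R
k(l) = l + l**2 (k(l) = l**2 + l = l + l**2)
(-27*10103 + (s(4) + 341)**2)/(373077 + k(-419)) = (-27*10103 + (4 + 341)**2)/(373077 - 419*(1 - 419)) = (-272781 + 345**2)/(373077 - 419*(-418)) = (-272781 + 119025)/(373077 + 175142) = -153756/548219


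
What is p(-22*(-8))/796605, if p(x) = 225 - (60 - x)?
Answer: 341/796605 ≈ 0.00042807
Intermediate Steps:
p(x) = 165 + x (p(x) = 225 + (-60 + x) = 165 + x)
p(-22*(-8))/796605 = (165 - 22*(-8))/796605 = (165 + 176)*(1/796605) = 341*(1/796605) = 341/796605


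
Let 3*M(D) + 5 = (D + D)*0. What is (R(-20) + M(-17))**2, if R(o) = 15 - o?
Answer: 10000/9 ≈ 1111.1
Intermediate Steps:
M(D) = -5/3 (M(D) = -5/3 + ((D + D)*0)/3 = -5/3 + ((2*D)*0)/3 = -5/3 + (1/3)*0 = -5/3 + 0 = -5/3)
(R(-20) + M(-17))**2 = ((15 - 1*(-20)) - 5/3)**2 = ((15 + 20) - 5/3)**2 = (35 - 5/3)**2 = (100/3)**2 = 10000/9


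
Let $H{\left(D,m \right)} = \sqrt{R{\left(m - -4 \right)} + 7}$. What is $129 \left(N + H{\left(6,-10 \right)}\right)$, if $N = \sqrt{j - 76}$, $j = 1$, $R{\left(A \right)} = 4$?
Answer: $129 \sqrt{11} + 645 i \sqrt{3} \approx 427.84 + 1117.2 i$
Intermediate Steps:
$H{\left(D,m \right)} = \sqrt{11}$ ($H{\left(D,m \right)} = \sqrt{4 + 7} = \sqrt{11}$)
$N = 5 i \sqrt{3}$ ($N = \sqrt{1 - 76} = \sqrt{-75} = 5 i \sqrt{3} \approx 8.6602 i$)
$129 \left(N + H{\left(6,-10 \right)}\right) = 129 \left(5 i \sqrt{3} + \sqrt{11}\right) = 129 \left(\sqrt{11} + 5 i \sqrt{3}\right) = 129 \sqrt{11} + 645 i \sqrt{3}$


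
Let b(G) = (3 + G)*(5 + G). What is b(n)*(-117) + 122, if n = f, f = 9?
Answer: -19534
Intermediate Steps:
n = 9
b(n)*(-117) + 122 = (15 + 9**2 + 8*9)*(-117) + 122 = (15 + 81 + 72)*(-117) + 122 = 168*(-117) + 122 = -19656 + 122 = -19534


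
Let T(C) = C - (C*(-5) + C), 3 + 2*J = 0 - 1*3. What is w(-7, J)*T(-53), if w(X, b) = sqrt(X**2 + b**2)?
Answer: -265*sqrt(58) ≈ -2018.2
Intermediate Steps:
J = -3 (J = -3/2 + (0 - 1*3)/2 = -3/2 + (0 - 3)/2 = -3/2 + (1/2)*(-3) = -3/2 - 3/2 = -3)
T(C) = 5*C (T(C) = C - (-5*C + C) = C - (-4)*C = C + 4*C = 5*C)
w(-7, J)*T(-53) = sqrt((-7)**2 + (-3)**2)*(5*(-53)) = sqrt(49 + 9)*(-265) = sqrt(58)*(-265) = -265*sqrt(58)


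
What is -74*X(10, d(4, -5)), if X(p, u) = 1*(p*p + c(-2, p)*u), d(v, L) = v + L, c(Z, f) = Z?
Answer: -7548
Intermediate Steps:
d(v, L) = L + v
X(p, u) = p² - 2*u (X(p, u) = 1*(p*p - 2*u) = 1*(p² - 2*u) = p² - 2*u)
-74*X(10, d(4, -5)) = -74*(10² - 2*(-5 + 4)) = -74*(100 - 2*(-1)) = -74*(100 + 2) = -74*102 = -7548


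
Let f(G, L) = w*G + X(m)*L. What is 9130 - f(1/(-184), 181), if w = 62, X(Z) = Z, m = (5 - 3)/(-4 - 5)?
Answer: 7593223/828 ≈ 9170.6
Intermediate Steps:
m = -2/9 (m = 2/(-9) = 2*(-⅑) = -2/9 ≈ -0.22222)
f(G, L) = 62*G - 2*L/9
9130 - f(1/(-184), 181) = 9130 - (62/(-184) - 2/9*181) = 9130 - (62*(-1/184) - 362/9) = 9130 - (-31/92 - 362/9) = 9130 - 1*(-33583/828) = 9130 + 33583/828 = 7593223/828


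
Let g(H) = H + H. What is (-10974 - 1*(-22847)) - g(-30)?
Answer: 11933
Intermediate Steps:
g(H) = 2*H
(-10974 - 1*(-22847)) - g(-30) = (-10974 - 1*(-22847)) - 2*(-30) = (-10974 + 22847) - 1*(-60) = 11873 + 60 = 11933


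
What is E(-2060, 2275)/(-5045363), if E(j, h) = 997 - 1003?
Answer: 6/5045363 ≈ 1.1892e-6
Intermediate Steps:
E(j, h) = -6
E(-2060, 2275)/(-5045363) = -6/(-5045363) = -6*(-1/5045363) = 6/5045363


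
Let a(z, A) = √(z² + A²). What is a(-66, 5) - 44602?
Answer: -44602 + √4381 ≈ -44536.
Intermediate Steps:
a(z, A) = √(A² + z²)
a(-66, 5) - 44602 = √(5² + (-66)²) - 44602 = √(25 + 4356) - 44602 = √4381 - 44602 = -44602 + √4381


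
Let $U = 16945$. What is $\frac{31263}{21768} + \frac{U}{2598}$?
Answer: $\frac{75013339}{9425544} \approx 7.9585$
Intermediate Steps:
$\frac{31263}{21768} + \frac{U}{2598} = \frac{31263}{21768} + \frac{16945}{2598} = 31263 \cdot \frac{1}{21768} + 16945 \cdot \frac{1}{2598} = \frac{10421}{7256} + \frac{16945}{2598} = \frac{75013339}{9425544}$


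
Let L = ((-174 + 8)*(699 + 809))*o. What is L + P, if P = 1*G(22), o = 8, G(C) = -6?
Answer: -2002630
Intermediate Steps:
L = -2002624 (L = ((-174 + 8)*(699 + 809))*8 = -166*1508*8 = -250328*8 = -2002624)
P = -6 (P = 1*(-6) = -6)
L + P = -2002624 - 6 = -2002630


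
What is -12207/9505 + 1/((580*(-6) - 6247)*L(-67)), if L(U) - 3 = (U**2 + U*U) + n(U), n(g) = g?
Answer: -1058425986451/824145073390 ≈ -1.2843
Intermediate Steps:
L(U) = 3 + U + 2*U**2 (L(U) = 3 + ((U**2 + U*U) + U) = 3 + ((U**2 + U**2) + U) = 3 + (2*U**2 + U) = 3 + (U + 2*U**2) = 3 + U + 2*U**2)
-12207/9505 + 1/((580*(-6) - 6247)*L(-67)) = -12207/9505 + 1/((580*(-6) - 6247)*(3 - 67 + 2*(-67)**2)) = -12207*1/9505 + 1/((-3480 - 6247)*(3 - 67 + 2*4489)) = -12207/9505 + 1/((-9727)*(3 - 67 + 8978)) = -12207/9505 - 1/9727/8914 = -12207/9505 - 1/9727*1/8914 = -12207/9505 - 1/86706478 = -1058425986451/824145073390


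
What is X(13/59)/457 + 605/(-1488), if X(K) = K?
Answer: -16293271/40120944 ≈ -0.40610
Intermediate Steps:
X(13/59)/457 + 605/(-1488) = (13/59)/457 + 605/(-1488) = (13*(1/59))*(1/457) + 605*(-1/1488) = (13/59)*(1/457) - 605/1488 = 13/26963 - 605/1488 = -16293271/40120944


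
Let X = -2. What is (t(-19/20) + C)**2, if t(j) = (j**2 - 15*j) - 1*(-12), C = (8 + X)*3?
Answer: 326199721/160000 ≈ 2038.7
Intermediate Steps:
C = 18 (C = (8 - 2)*3 = 6*3 = 18)
t(j) = 12 + j**2 - 15*j (t(j) = (j**2 - 15*j) + 12 = 12 + j**2 - 15*j)
(t(-19/20) + C)**2 = ((12 + (-19/20)**2 - (-285)/20) + 18)**2 = ((12 + (-19*1/20)**2 - (-285)/20) + 18)**2 = ((12 + (-19/20)**2 - 15*(-19/20)) + 18)**2 = ((12 + 361/400 + 57/4) + 18)**2 = (10861/400 + 18)**2 = (18061/400)**2 = 326199721/160000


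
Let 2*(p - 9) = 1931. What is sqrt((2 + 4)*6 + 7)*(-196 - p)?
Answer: -2341*sqrt(43)/2 ≈ -7675.5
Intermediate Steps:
p = 1949/2 (p = 9 + (1/2)*1931 = 9 + 1931/2 = 1949/2 ≈ 974.50)
sqrt((2 + 4)*6 + 7)*(-196 - p) = sqrt((2 + 4)*6 + 7)*(-196 - 1*1949/2) = sqrt(6*6 + 7)*(-196 - 1949/2) = sqrt(36 + 7)*(-2341/2) = sqrt(43)*(-2341/2) = -2341*sqrt(43)/2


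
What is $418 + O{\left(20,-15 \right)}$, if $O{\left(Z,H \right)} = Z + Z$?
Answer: $458$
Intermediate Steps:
$O{\left(Z,H \right)} = 2 Z$
$418 + O{\left(20,-15 \right)} = 418 + 2 \cdot 20 = 418 + 40 = 458$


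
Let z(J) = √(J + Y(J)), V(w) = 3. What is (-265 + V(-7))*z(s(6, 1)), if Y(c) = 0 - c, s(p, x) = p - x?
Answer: 0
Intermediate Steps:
Y(c) = -c
z(J) = 0 (z(J) = √(J - J) = √0 = 0)
(-265 + V(-7))*z(s(6, 1)) = (-265 + 3)*0 = -262*0 = 0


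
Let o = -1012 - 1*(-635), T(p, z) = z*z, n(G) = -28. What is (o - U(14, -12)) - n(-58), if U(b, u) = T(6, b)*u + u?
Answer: 2015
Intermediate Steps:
T(p, z) = z²
U(b, u) = u + u*b² (U(b, u) = b²*u + u = u*b² + u = u + u*b²)
o = -377 (o = -1012 + 635 = -377)
(o - U(14, -12)) - n(-58) = (-377 - (-12)*(1 + 14²)) - 1*(-28) = (-377 - (-12)*(1 + 196)) + 28 = (-377 - (-12)*197) + 28 = (-377 - 1*(-2364)) + 28 = (-377 + 2364) + 28 = 1987 + 28 = 2015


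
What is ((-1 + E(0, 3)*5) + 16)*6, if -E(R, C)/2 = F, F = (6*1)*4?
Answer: -1350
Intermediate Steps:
F = 24 (F = 6*4 = 24)
E(R, C) = -48 (E(R, C) = -2*24 = -48)
((-1 + E(0, 3)*5) + 16)*6 = ((-1 - 48*5) + 16)*6 = ((-1 - 240) + 16)*6 = (-241 + 16)*6 = -225*6 = -1350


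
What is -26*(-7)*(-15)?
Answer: -2730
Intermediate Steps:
-26*(-7)*(-15) = 182*(-15) = -2730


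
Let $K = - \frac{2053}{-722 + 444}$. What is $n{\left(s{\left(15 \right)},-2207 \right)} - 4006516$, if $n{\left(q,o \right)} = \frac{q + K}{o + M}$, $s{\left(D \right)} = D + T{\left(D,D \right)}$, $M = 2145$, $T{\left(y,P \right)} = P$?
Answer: $- \frac{69056320169}{17236} \approx -4.0065 \cdot 10^{6}$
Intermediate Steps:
$K = \frac{2053}{278}$ ($K = - \frac{2053}{-278} = \left(-2053\right) \left(- \frac{1}{278}\right) = \frac{2053}{278} \approx 7.3849$)
$s{\left(D \right)} = 2 D$ ($s{\left(D \right)} = D + D = 2 D$)
$n{\left(q,o \right)} = \frac{\frac{2053}{278} + q}{2145 + o}$ ($n{\left(q,o \right)} = \frac{q + \frac{2053}{278}}{o + 2145} = \frac{\frac{2053}{278} + q}{2145 + o}$)
$n{\left(s{\left(15 \right)},-2207 \right)} - 4006516 = \frac{\frac{2053}{278} + 2 \cdot 15}{2145 - 2207} - 4006516 = \frac{\frac{2053}{278} + 30}{-62} - 4006516 = \left(- \frac{1}{62}\right) \frac{10393}{278} - 4006516 = - \frac{10393}{17236} - 4006516 = - \frac{69056320169}{17236}$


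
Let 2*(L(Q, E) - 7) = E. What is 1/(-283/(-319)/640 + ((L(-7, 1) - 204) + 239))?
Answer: 204160/8677083 ≈ 0.023529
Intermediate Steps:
L(Q, E) = 7 + E/2
1/(-283/(-319)/640 + ((L(-7, 1) - 204) + 239)) = 1/(-283/(-319)/640 + (((7 + (1/2)*1) - 204) + 239)) = 1/(-283*(-1/319)*(1/640) + (((7 + 1/2) - 204) + 239)) = 1/((283/319)*(1/640) + ((15/2 - 204) + 239)) = 1/(283/204160 + (-393/2 + 239)) = 1/(283/204160 + 85/2) = 1/(8677083/204160) = 204160/8677083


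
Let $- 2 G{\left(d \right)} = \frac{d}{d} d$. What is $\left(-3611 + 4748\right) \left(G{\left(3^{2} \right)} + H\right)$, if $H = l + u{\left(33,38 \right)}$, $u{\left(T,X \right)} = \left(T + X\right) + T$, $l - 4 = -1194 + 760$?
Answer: $- \frac{751557}{2} \approx -3.7578 \cdot 10^{5}$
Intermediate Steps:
$l = -430$ ($l = 4 + \left(-1194 + 760\right) = 4 - 434 = -430$)
$G{\left(d \right)} = - \frac{d}{2}$ ($G{\left(d \right)} = - \frac{\frac{d}{d} d}{2} = - \frac{1 d}{2} = - \frac{d}{2}$)
$u{\left(T,X \right)} = X + 2 T$
$H = -326$ ($H = -430 + \left(38 + 2 \cdot 33\right) = -430 + \left(38 + 66\right) = -430 + 104 = -326$)
$\left(-3611 + 4748\right) \left(G{\left(3^{2} \right)} + H\right) = \left(-3611 + 4748\right) \left(- \frac{3^{2}}{2} - 326\right) = 1137 \left(\left(- \frac{1}{2}\right) 9 - 326\right) = 1137 \left(- \frac{9}{2} - 326\right) = 1137 \left(- \frac{661}{2}\right) = - \frac{751557}{2}$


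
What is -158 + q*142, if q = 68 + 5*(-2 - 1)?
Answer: 7368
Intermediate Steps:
q = 53 (q = 68 + 5*(-3) = 68 - 15 = 53)
-158 + q*142 = -158 + 53*142 = -158 + 7526 = 7368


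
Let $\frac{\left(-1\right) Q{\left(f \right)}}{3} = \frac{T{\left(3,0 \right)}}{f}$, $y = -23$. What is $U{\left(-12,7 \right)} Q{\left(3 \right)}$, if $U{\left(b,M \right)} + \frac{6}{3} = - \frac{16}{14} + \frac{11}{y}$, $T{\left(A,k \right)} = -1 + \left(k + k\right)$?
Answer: $- \frac{583}{161} \approx -3.6211$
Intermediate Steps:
$T{\left(A,k \right)} = -1 + 2 k$
$U{\left(b,M \right)} = - \frac{583}{161}$ ($U{\left(b,M \right)} = -2 + \left(- \frac{16}{14} + \frac{11}{-23}\right) = -2 + \left(\left(-16\right) \frac{1}{14} + 11 \left(- \frac{1}{23}\right)\right) = -2 - \frac{261}{161} = - \frac{583}{161}$)
$Q{\left(f \right)} = \frac{3}{f}$ ($Q{\left(f \right)} = - 3 \frac{-1 + 2 \cdot 0}{f} = - 3 \frac{-1 + 0}{f} = - 3 \left(- \frac{1}{f}\right) = \frac{3}{f}$)
$U{\left(-12,7 \right)} Q{\left(3 \right)} = - \frac{583 \cdot \frac{3}{3}}{161} = - \frac{583 \cdot 3 \cdot \frac{1}{3}}{161} = \left(- \frac{583}{161}\right) 1 = - \frac{583}{161}$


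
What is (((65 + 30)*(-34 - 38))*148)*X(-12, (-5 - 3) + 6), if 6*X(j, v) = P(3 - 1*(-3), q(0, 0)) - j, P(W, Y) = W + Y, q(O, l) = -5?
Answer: -2193360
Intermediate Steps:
X(j, v) = ⅙ - j/6 (X(j, v) = (((3 - 1*(-3)) - 5) - j)/6 = (((3 + 3) - 5) - j)/6 = ((6 - 5) - j)/6 = (1 - j)/6 = ⅙ - j/6)
(((65 + 30)*(-34 - 38))*148)*X(-12, (-5 - 3) + 6) = (((65 + 30)*(-34 - 38))*148)*(⅙ - ⅙*(-12)) = ((95*(-72))*148)*(⅙ + 2) = -6840*148*(13/6) = -1012320*13/6 = -2193360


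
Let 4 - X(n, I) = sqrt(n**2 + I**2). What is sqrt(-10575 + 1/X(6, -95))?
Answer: sqrt(42299 - 10575*sqrt(9061))/sqrt(-4 + sqrt(9061)) ≈ 102.83*I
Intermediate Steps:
X(n, I) = 4 - sqrt(I**2 + n**2) (X(n, I) = 4 - sqrt(n**2 + I**2) = 4 - sqrt(I**2 + n**2))
sqrt(-10575 + 1/X(6, -95)) = sqrt(-10575 + 1/(4 - sqrt((-95)**2 + 6**2))) = sqrt(-10575 + 1/(4 - sqrt(9025 + 36))) = sqrt(-10575 + 1/(4 - sqrt(9061)))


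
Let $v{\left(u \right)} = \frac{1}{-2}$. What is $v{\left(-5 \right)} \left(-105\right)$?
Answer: $\frac{105}{2} \approx 52.5$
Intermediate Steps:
$v{\left(u \right)} = - \frac{1}{2}$
$v{\left(-5 \right)} \left(-105\right) = \left(- \frac{1}{2}\right) \left(-105\right) = \frac{105}{2}$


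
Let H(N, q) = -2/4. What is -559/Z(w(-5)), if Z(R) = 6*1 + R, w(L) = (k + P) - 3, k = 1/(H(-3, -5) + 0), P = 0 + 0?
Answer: -559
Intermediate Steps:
H(N, q) = -1/2 (H(N, q) = -2*1/4 = -1/2)
P = 0
k = -2 (k = 1/(-1/2 + 0) = 1/(-1/2) = -2)
w(L) = -5 (w(L) = (-2 + 0) - 3 = -2 - 3 = -5)
Z(R) = 6 + R
-559/Z(w(-5)) = -559/(6 - 5) = -559/1 = -559*1 = -559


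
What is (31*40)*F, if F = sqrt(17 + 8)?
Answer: 6200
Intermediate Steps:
F = 5 (F = sqrt(25) = 5)
(31*40)*F = (31*40)*5 = 1240*5 = 6200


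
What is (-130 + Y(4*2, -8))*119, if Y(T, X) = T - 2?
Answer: -14756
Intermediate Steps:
Y(T, X) = -2 + T
(-130 + Y(4*2, -8))*119 = (-130 + (-2 + 4*2))*119 = (-130 + (-2 + 8))*119 = (-130 + 6)*119 = -124*119 = -14756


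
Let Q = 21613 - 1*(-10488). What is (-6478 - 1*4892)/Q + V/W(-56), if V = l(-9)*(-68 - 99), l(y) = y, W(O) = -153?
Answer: -5554157/545717 ≈ -10.178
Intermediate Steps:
Q = 32101 (Q = 21613 + 10488 = 32101)
V = 1503 (V = -9*(-68 - 99) = -9*(-167) = 1503)
(-6478 - 1*4892)/Q + V/W(-56) = (-6478 - 1*4892)/32101 + 1503/(-153) = (-6478 - 4892)*(1/32101) + 1503*(-1/153) = -11370*1/32101 - 167/17 = -11370/32101 - 167/17 = -5554157/545717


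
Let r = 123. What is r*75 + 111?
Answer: 9336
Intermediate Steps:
r*75 + 111 = 123*75 + 111 = 9225 + 111 = 9336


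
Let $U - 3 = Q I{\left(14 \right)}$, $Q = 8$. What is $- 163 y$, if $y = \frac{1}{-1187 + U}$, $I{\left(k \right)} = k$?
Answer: $\frac{163}{1072} \approx 0.15205$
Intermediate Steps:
$U = 115$ ($U = 3 + 8 \cdot 14 = 3 + 112 = 115$)
$y = - \frac{1}{1072}$ ($y = \frac{1}{-1187 + 115} = \frac{1}{-1072} = - \frac{1}{1072} \approx -0.00093284$)
$- 163 y = \left(-163\right) \left(- \frac{1}{1072}\right) = \frac{163}{1072}$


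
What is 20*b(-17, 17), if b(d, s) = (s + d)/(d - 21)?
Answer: 0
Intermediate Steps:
b(d, s) = (d + s)/(-21 + d)
20*b(-17, 17) = 20*((-17 + 17)/(-21 - 17)) = 20*(0/(-38)) = 20*(-1/38*0) = 20*0 = 0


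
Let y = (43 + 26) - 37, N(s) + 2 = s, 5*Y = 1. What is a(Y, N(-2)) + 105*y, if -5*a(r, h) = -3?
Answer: 16803/5 ≈ 3360.6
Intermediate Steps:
Y = 1/5 (Y = (1/5)*1 = 1/5 ≈ 0.20000)
N(s) = -2 + s
y = 32 (y = 69 - 37 = 32)
a(r, h) = 3/5 (a(r, h) = -1/5*(-3) = 3/5)
a(Y, N(-2)) + 105*y = 3/5 + 105*32 = 3/5 + 3360 = 16803/5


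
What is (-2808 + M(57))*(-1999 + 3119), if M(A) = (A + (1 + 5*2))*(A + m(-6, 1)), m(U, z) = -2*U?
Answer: 2110080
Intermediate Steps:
M(A) = (11 + A)*(12 + A) (M(A) = (A + (1 + 5*2))*(A - 2*(-6)) = (A + (1 + 10))*(A + 12) = (A + 11)*(12 + A) = (11 + A)*(12 + A))
(-2808 + M(57))*(-1999 + 3119) = (-2808 + (132 + 57**2 + 23*57))*(-1999 + 3119) = (-2808 + (132 + 3249 + 1311))*1120 = (-2808 + 4692)*1120 = 1884*1120 = 2110080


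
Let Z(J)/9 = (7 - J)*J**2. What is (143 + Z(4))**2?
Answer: 330625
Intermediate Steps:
Z(J) = 9*J**2*(7 - J) (Z(J) = 9*((7 - J)*J**2) = 9*(J**2*(7 - J)) = 9*J**2*(7 - J))
(143 + Z(4))**2 = (143 + 9*4**2*(7 - 1*4))**2 = (143 + 9*16*(7 - 4))**2 = (143 + 9*16*3)**2 = (143 + 432)**2 = 575**2 = 330625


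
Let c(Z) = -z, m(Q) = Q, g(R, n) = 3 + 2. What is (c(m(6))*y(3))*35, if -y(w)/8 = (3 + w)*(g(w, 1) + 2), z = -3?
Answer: -35280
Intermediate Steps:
g(R, n) = 5
y(w) = -168 - 56*w (y(w) = -8*(3 + w)*(5 + 2) = -8*(3 + w)*7 = -8*(21 + 7*w) = -168 - 56*w)
c(Z) = 3 (c(Z) = -1*(-3) = 3)
(c(m(6))*y(3))*35 = (3*(-168 - 56*3))*35 = (3*(-168 - 168))*35 = (3*(-336))*35 = -1008*35 = -35280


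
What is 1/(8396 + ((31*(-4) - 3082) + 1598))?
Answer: 1/6788 ≈ 0.00014732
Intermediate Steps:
1/(8396 + ((31*(-4) - 3082) + 1598)) = 1/(8396 + ((-124 - 3082) + 1598)) = 1/(8396 + (-3206 + 1598)) = 1/(8396 - 1608) = 1/6788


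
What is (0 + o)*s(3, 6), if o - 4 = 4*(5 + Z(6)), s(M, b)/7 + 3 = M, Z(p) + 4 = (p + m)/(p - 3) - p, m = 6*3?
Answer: 0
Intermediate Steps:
m = 18
Z(p) = -4 - p + (18 + p)/(-3 + p) (Z(p) = -4 + ((p + 18)/(p - 3) - p) = -4 + ((18 + p)/(-3 + p) - p) = -4 + (-p + (18 + p)/(-3 + p)) = -4 - p + (18 + p)/(-3 + p))
s(M, b) = -21 + 7*M
o = 16 (o = 4 + 4*(5 + (30 - 1*6²)/(-3 + 6)) = 4 + 4*(5 + (30 - 1*36)/3) = 4 + 4*(5 + (30 - 36)/3) = 4 + 4*(5 + (⅓)*(-6)) = 4 + 4*(5 - 2) = 4 + 4*3 = 4 + 12 = 16)
(0 + o)*s(3, 6) = (0 + 16)*(-21 + 7*3) = 16*(-21 + 21) = 16*0 = 0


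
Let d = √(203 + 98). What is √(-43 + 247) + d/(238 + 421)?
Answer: 2*√51 + √301/659 ≈ 14.309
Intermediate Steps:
d = √301 ≈ 17.349
√(-43 + 247) + d/(238 + 421) = √(-43 + 247) + √301/(238 + 421) = √204 + √301/659 = 2*√51 + √301*(1/659) = 2*√51 + √301/659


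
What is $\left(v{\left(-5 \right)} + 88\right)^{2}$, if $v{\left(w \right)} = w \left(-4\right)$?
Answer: $11664$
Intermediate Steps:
$v{\left(w \right)} = - 4 w$
$\left(v{\left(-5 \right)} + 88\right)^{2} = \left(\left(-4\right) \left(-5\right) + 88\right)^{2} = \left(20 + 88\right)^{2} = 108^{2} = 11664$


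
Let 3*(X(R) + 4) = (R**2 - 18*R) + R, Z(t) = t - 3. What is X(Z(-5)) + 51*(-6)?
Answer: -730/3 ≈ -243.33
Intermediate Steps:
Z(t) = -3 + t
X(R) = -4 - 17*R/3 + R**2/3 (X(R) = -4 + ((R**2 - 18*R) + R)/3 = -4 + (R**2 - 17*R)/3 = -4 + (-17*R/3 + R**2/3) = -4 - 17*R/3 + R**2/3)
X(Z(-5)) + 51*(-6) = (-4 - 17*(-3 - 5)/3 + (-3 - 5)**2/3) + 51*(-6) = (-4 - 17/3*(-8) + (1/3)*(-8)**2) - 306 = (-4 + 136/3 + (1/3)*64) - 306 = (-4 + 136/3 + 64/3) - 306 = 188/3 - 306 = -730/3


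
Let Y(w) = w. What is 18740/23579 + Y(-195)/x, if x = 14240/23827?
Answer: -21857484967/67152992 ≈ -325.49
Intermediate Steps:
x = 14240/23827 (x = 14240*(1/23827) = 14240/23827 ≈ 0.59764)
18740/23579 + Y(-195)/x = 18740/23579 - 195/14240/23827 = 18740*(1/23579) - 195*23827/14240 = 18740/23579 - 929253/2848 = -21857484967/67152992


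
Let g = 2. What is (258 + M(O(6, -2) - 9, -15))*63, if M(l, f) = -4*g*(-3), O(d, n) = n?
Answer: 17766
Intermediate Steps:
M(l, f) = 24 (M(l, f) = -4*2*(-3) = -8*(-3) = 24)
(258 + M(O(6, -2) - 9, -15))*63 = (258 + 24)*63 = 282*63 = 17766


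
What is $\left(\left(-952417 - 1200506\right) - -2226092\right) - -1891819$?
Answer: $1964988$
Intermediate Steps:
$\left(\left(-952417 - 1200506\right) - -2226092\right) - -1891819 = \left(\left(-952417 - 1200506\right) + 2226092\right) + 1891819 = \left(-2152923 + 2226092\right) + 1891819 = 73169 + 1891819 = 1964988$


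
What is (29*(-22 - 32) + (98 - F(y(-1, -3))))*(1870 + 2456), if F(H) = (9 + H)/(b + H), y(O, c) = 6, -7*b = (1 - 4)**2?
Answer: -70007658/11 ≈ -6.3643e+6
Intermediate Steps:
b = -9/7 (b = -(1 - 4)**2/7 = -1/7*(-3)**2 = -1/7*9 = -9/7 ≈ -1.2857)
F(H) = (9 + H)/(-9/7 + H)
(29*(-22 - 32) + (98 - F(y(-1, -3))))*(1870 + 2456) = (29*(-22 - 32) + (98 - 7*(9 + 6)/(-9 + 7*6)))*(1870 + 2456) = (29*(-54) + (98 - 7*15/(-9 + 42)))*4326 = (-1566 + (98 - 7*15/33))*4326 = (-1566 + (98 - 1*35/11))*4326 = (-1566 + (98 - 35/11))*4326 = (-1566 + 1043/11)*4326 = -16183/11*4326 = -70007658/11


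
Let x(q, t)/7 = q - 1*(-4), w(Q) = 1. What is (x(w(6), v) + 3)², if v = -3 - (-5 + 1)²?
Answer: 1444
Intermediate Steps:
v = -19 (v = -3 - 1*(-4)² = -3 - 1*16 = -3 - 16 = -19)
x(q, t) = 28 + 7*q (x(q, t) = 7*(q - 1*(-4)) = 7*(q + 4) = 7*(4 + q) = 28 + 7*q)
(x(w(6), v) + 3)² = ((28 + 7*1) + 3)² = ((28 + 7) + 3)² = (35 + 3)² = 38² = 1444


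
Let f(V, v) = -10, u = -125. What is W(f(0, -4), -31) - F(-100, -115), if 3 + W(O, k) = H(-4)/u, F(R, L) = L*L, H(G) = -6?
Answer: -1653494/125 ≈ -13228.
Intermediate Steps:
F(R, L) = L²
W(O, k) = -369/125 (W(O, k) = -3 - 6/(-125) = -3 - 6*(-1/125) = -3 + 6/125 = -369/125)
W(f(0, -4), -31) - F(-100, -115) = -369/125 - 1*(-115)² = -369/125 - 1*13225 = -369/125 - 13225 = -1653494/125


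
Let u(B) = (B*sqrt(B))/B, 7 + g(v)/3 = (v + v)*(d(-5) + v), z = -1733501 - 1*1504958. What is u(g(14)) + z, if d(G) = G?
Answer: -3238459 + 7*sqrt(15) ≈ -3.2384e+6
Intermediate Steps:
z = -3238459 (z = -1733501 - 1504958 = -3238459)
g(v) = -21 + 6*v*(-5 + v) (g(v) = -21 + 3*((v + v)*(-5 + v)) = -21 + 3*((2*v)*(-5 + v)) = -21 + 3*(2*v*(-5 + v)) = -21 + 6*v*(-5 + v))
u(B) = sqrt(B) (u(B) = B**(3/2)/B = sqrt(B))
u(g(14)) + z = sqrt(-21 - 30*14 + 6*14**2) - 3238459 = sqrt(-21 - 420 + 6*196) - 3238459 = sqrt(-21 - 420 + 1176) - 3238459 = sqrt(735) - 3238459 = 7*sqrt(15) - 3238459 = -3238459 + 7*sqrt(15)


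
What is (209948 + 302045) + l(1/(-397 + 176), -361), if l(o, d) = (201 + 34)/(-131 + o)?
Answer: 315386583/616 ≈ 5.1199e+5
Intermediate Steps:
l(o, d) = 235/(-131 + o)
(209948 + 302045) + l(1/(-397 + 176), -361) = (209948 + 302045) + 235/(-131 + 1/(-397 + 176)) = 511993 + 235/(-131 + 1/(-221)) = 511993 + 235/(-131 - 1/221) = 511993 + 235/(-28952/221) = 511993 + 235*(-221/28952) = 511993 - 1105/616 = 315386583/616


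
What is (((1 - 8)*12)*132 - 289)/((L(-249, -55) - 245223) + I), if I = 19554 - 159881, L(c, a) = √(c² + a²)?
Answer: 2193201175/74324368737 + 11377*√65026/148648737474 ≈ 0.029528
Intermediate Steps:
L(c, a) = √(a² + c²)
I = -140327
(((1 - 8)*12)*132 - 289)/((L(-249, -55) - 245223) + I) = (((1 - 8)*12)*132 - 289)/((√((-55)² + (-249)²) - 245223) - 140327) = (-7*12*132 - 289)/((√(3025 + 62001) - 245223) - 140327) = (-84*132 - 289)/((√65026 - 245223) - 140327) = (-11088 - 289)/((-245223 + √65026) - 140327) = -11377/(-385550 + √65026)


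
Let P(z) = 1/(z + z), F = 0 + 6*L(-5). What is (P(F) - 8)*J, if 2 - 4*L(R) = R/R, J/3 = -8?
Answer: 184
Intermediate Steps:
J = -24 (J = 3*(-8) = -24)
L(R) = 1/4 (L(R) = 1/2 - R/(4*R) = 1/2 - 1/4*1 = 1/2 - 1/4 = 1/4)
F = 3/2 (F = 0 + 6*(1/4) = 0 + 3/2 = 3/2 ≈ 1.5000)
P(z) = 1/(2*z)
(P(F) - 8)*J = (1/(2*(3/2)) - 8)*(-24) = ((1/2)*(2/3) - 8)*(-24) = (1/3 - 8)*(-24) = -23/3*(-24) = 184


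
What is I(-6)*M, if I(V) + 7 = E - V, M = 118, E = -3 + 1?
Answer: -354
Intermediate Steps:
E = -2
I(V) = -9 - V (I(V) = -7 + (-2 - V) = -9 - V)
I(-6)*M = (-9 - 1*(-6))*118 = (-9 + 6)*118 = -3*118 = -354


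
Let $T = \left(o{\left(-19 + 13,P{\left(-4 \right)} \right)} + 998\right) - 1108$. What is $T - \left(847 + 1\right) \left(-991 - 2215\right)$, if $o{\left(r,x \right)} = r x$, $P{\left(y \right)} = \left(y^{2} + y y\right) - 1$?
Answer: $2718392$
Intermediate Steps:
$P{\left(y \right)} = -1 + 2 y^{2}$ ($P{\left(y \right)} = \left(y^{2} + y^{2}\right) - 1 = 2 y^{2} - 1 = -1 + 2 y^{2}$)
$T = -296$ ($T = \left(\left(-19 + 13\right) \left(-1 + 2 \left(-4\right)^{2}\right) + 998\right) - 1108 = \left(- 6 \left(-1 + 2 \cdot 16\right) + 998\right) - 1108 = \left(- 6 \left(-1 + 32\right) + 998\right) - 1108 = \left(\left(-6\right) 31 + 998\right) - 1108 = \left(-186 + 998\right) - 1108 = 812 - 1108 = -296$)
$T - \left(847 + 1\right) \left(-991 - 2215\right) = -296 - \left(847 + 1\right) \left(-991 - 2215\right) = -296 - 848 \left(-3206\right) = -296 - -2718688 = -296 + 2718688 = 2718392$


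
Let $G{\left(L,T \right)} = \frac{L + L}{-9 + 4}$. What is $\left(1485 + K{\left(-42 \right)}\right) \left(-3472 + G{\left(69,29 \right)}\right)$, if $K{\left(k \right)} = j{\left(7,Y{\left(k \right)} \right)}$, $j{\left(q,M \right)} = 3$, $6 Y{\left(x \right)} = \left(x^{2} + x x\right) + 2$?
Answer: $- \frac{26037024}{5} \approx -5.2074 \cdot 10^{6}$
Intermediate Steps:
$Y{\left(x \right)} = \frac{1}{3} + \frac{x^{2}}{3}$ ($Y{\left(x \right)} = \frac{\left(x^{2} + x x\right) + 2}{6} = \frac{\left(x^{2} + x^{2}\right) + 2}{6} = \frac{2 x^{2} + 2}{6} = \frac{2 + 2 x^{2}}{6} = \frac{1}{3} + \frac{x^{2}}{3}$)
$G{\left(L,T \right)} = - \frac{2 L}{5}$ ($G{\left(L,T \right)} = \frac{2 L}{-5} = 2 L \left(- \frac{1}{5}\right) = - \frac{2 L}{5}$)
$K{\left(k \right)} = 3$
$\left(1485 + K{\left(-42 \right)}\right) \left(-3472 + G{\left(69,29 \right)}\right) = \left(1485 + 3\right) \left(-3472 - \frac{138}{5}\right) = 1488 \left(-3472 - \frac{138}{5}\right) = 1488 \left(- \frac{17498}{5}\right) = - \frac{26037024}{5}$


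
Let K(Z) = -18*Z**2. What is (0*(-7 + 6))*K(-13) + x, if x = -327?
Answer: -327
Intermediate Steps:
(0*(-7 + 6))*K(-13) + x = (0*(-7 + 6))*(-18*(-13)**2) - 327 = (0*(-1))*(-18*169) - 327 = 0*(-3042) - 327 = 0 - 327 = -327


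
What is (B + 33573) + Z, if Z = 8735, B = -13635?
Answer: 28673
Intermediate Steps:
(B + 33573) + Z = (-13635 + 33573) + 8735 = 19938 + 8735 = 28673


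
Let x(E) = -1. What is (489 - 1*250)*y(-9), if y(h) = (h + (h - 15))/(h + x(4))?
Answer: 7887/10 ≈ 788.70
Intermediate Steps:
y(h) = (-15 + 2*h)/(-1 + h) (y(h) = (h + (h - 15))/(h - 1) = (h + (-15 + h))/(-1 + h) = (-15 + 2*h)/(-1 + h))
(489 - 1*250)*y(-9) = (489 - 1*250)*((-15 + 2*(-9))/(-1 - 9)) = (489 - 250)*((-15 - 18)/(-10)) = 239*(-1/10*(-33)) = 239*(33/10) = 7887/10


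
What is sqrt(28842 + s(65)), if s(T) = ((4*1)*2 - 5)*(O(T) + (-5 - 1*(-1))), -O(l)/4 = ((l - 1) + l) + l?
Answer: sqrt(26502) ≈ 162.79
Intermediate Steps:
O(l) = 4 - 12*l (O(l) = -4*(((l - 1) + l) + l) = -4*(((-1 + l) + l) + l) = -4*((-1 + 2*l) + l) = -4*(-1 + 3*l) = 4 - 12*l)
s(T) = -36*T (s(T) = ((4*1)*2 - 5)*((4 - 12*T) + (-5 - 1*(-1))) = (4*2 - 5)*((4 - 12*T) + (-5 + 1)) = (8 - 5)*((4 - 12*T) - 4) = 3*(-12*T) = -36*T)
sqrt(28842 + s(65)) = sqrt(28842 - 36*65) = sqrt(28842 - 2340) = sqrt(26502)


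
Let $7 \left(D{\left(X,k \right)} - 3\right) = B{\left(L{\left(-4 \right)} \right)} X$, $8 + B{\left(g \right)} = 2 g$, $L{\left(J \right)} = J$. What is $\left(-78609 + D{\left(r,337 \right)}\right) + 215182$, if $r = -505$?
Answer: $\frac{964112}{7} \approx 1.3773 \cdot 10^{5}$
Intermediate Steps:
$B{\left(g \right)} = -8 + 2 g$
$D{\left(X,k \right)} = 3 - \frac{16 X}{7}$ ($D{\left(X,k \right)} = 3 + \frac{\left(-8 + 2 \left(-4\right)\right) X}{7} = 3 + \frac{\left(-8 - 8\right) X}{7} = 3 + \frac{\left(-16\right) X}{7} = 3 - \frac{16 X}{7}$)
$\left(-78609 + D{\left(r,337 \right)}\right) + 215182 = \left(-78609 + \left(3 - - \frac{8080}{7}\right)\right) + 215182 = \left(-78609 + \left(3 + \frac{8080}{7}\right)\right) + 215182 = \left(-78609 + \frac{8101}{7}\right) + 215182 = - \frac{542162}{7} + 215182 = \frac{964112}{7}$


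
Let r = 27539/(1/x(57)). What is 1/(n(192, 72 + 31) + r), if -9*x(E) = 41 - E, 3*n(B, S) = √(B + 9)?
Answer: 3965616/194149507567 - 27*√201/194149507567 ≈ 2.0424e-5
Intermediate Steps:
n(B, S) = √(9 + B)/3 (n(B, S) = √(B + 9)/3 = √(9 + B)/3)
x(E) = -41/9 + E/9 (x(E) = -(41 - E)/9 = -41/9 + E/9)
r = 440624/9 (r = 27539/(1/(-41/9 + (⅑)*57)) = 27539/(1/(-41/9 + 19/3)) = 27539/(1/(16/9)) = 27539/(9/16) = 27539*(16/9) = 440624/9 ≈ 48958.)
1/(n(192, 72 + 31) + r) = 1/(√(9 + 192)/3 + 440624/9) = 1/(√201/3 + 440624/9) = 1/(440624/9 + √201/3)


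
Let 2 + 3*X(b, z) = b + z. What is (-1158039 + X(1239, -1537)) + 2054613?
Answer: 896474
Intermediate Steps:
X(b, z) = -⅔ + b/3 + z/3 (X(b, z) = -⅔ + (b + z)/3 = -⅔ + (b/3 + z/3) = -⅔ + b/3 + z/3)
(-1158039 + X(1239, -1537)) + 2054613 = (-1158039 + (-⅔ + (⅓)*1239 + (⅓)*(-1537))) + 2054613 = (-1158039 + (-⅔ + 413 - 1537/3)) + 2054613 = (-1158039 - 100) + 2054613 = -1158139 + 2054613 = 896474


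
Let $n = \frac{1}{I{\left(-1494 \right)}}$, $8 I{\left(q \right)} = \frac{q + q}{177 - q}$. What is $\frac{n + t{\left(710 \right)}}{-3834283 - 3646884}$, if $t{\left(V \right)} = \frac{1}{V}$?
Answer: $\frac{790691}{1322595513930} \approx 5.9783 \cdot 10^{-7}$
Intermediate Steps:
$I{\left(q \right)} = \frac{q}{4 \left(177 - q\right)}$ ($I{\left(q \right)} = \frac{\left(q + q\right) \frac{1}{177 - q}}{8} = \frac{2 q \frac{1}{177 - q}}{8} = \frac{q}{4 \left(177 - q\right)}$)
$n = - \frac{1114}{249}$ ($n = \frac{1}{\left(-1\right) \left(-1494\right) \frac{1}{-708 + 4 \left(-1494\right)}} = \frac{1}{\left(-1\right) \left(-1494\right) \frac{1}{-708 - 5976}} = \frac{1}{\left(-1\right) \left(-1494\right) \frac{1}{-6684}} = \frac{1}{\left(-1\right) \left(-1494\right) \left(- \frac{1}{6684}\right)} = \frac{1}{- \frac{249}{1114}} = - \frac{1114}{249} \approx -4.4739$)
$\frac{n + t{\left(710 \right)}}{-3834283 - 3646884} = \frac{- \frac{1114}{249} + \frac{1}{710}}{-3834283 - 3646884} = \frac{- \frac{1114}{249} + \frac{1}{710}}{-7481167} = \left(- \frac{790691}{176790}\right) \left(- \frac{1}{7481167}\right) = \frac{790691}{1322595513930}$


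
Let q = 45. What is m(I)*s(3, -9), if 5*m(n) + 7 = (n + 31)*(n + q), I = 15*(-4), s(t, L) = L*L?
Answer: 34668/5 ≈ 6933.6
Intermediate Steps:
s(t, L) = L²
I = -60
m(n) = -7/5 + (31 + n)*(45 + n)/5 (m(n) = -7/5 + ((n + 31)*(n + 45))/5 = -7/5 + ((31 + n)*(45 + n))/5 = -7/5 + (31 + n)*(45 + n)/5)
m(I)*s(3, -9) = (1388/5 + (⅕)*(-60)² + (76/5)*(-60))*(-9)² = (1388/5 + (⅕)*3600 - 912)*81 = (1388/5 + 720 - 912)*81 = (428/5)*81 = 34668/5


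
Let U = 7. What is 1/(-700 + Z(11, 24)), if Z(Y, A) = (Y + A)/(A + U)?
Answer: -31/21665 ≈ -0.0014309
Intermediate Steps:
Z(Y, A) = (A + Y)/(7 + A) (Z(Y, A) = (Y + A)/(A + 7) = (A + Y)/(7 + A))
1/(-700 + Z(11, 24)) = 1/(-700 + (24 + 11)/(7 + 24)) = 1/(-700 + 35/31) = 1/(-21665/31) = -31/21665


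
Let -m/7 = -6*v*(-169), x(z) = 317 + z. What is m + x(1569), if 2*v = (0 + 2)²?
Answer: -12310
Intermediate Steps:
v = 2 (v = (0 + 2)²/2 = (½)*2² = (½)*4 = 2)
m = -14196 (m = -7*(-6*2)*(-169) = -(-84)*(-169) = -7*2028 = -14196)
m + x(1569) = -14196 + (317 + 1569) = -14196 + 1886 = -12310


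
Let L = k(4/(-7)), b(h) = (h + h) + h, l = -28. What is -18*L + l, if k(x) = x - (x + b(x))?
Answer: -412/7 ≈ -58.857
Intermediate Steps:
b(h) = 3*h (b(h) = 2*h + h = 3*h)
k(x) = -3*x (k(x) = x - (x + 3*x) = x - 4*x = -3*x)
L = 12/7 (L = -12/(-7) = -12*(-1)/7 = -3*(-4/7) = 12/7 ≈ 1.7143)
-18*L + l = -18*12/7 - 28 = -216/7 - 28 = -412/7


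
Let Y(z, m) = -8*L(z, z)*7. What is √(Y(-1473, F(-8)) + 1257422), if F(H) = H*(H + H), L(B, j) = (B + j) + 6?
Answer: √1422062 ≈ 1192.5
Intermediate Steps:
L(B, j) = 6 + B + j
F(H) = 2*H² (F(H) = H*(2*H) = 2*H²)
Y(z, m) = -336 - 112*z (Y(z, m) = -8*(6 + z + z)*7 = -8*(6 + 2*z)*7 = (-48 - 16*z)*7 = -336 - 112*z)
√(Y(-1473, F(-8)) + 1257422) = √((-336 - 112*(-1473)) + 1257422) = √((-336 + 164976) + 1257422) = √(164640 + 1257422) = √1422062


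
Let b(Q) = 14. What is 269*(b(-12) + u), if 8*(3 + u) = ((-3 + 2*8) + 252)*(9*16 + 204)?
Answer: 6207713/2 ≈ 3.1039e+6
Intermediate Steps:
u = 23049/2 (u = -3 + (((-3 + 2*8) + 252)*(9*16 + 204))/8 = -3 + (((-3 + 16) + 252)*(144 + 204))/8 = -3 + ((13 + 252)*348)/8 = -3 + (265*348)/8 = -3 + (⅛)*92220 = -3 + 23055/2 = 23049/2 ≈ 11525.)
269*(b(-12) + u) = 269*(14 + 23049/2) = 269*(23077/2) = 6207713/2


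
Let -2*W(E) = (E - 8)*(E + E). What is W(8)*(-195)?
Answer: 0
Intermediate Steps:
W(E) = -E*(-8 + E) (W(E) = -(E - 8)*(E + E)/2 = -(-8 + E)*2*E/2 = -E*(-8 + E))
W(8)*(-195) = (8*(8 - 1*8))*(-195) = (8*(8 - 8))*(-195) = (8*0)*(-195) = 0*(-195) = 0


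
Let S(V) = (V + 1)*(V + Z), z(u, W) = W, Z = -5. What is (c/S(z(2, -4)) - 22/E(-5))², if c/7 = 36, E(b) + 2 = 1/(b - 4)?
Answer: 1267876/3249 ≈ 390.24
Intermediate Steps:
E(b) = -2 + 1/(-4 + b) (E(b) = -2 + 1/(b - 4) = -2 + 1/(-4 + b))
c = 252 (c = 7*36 = 252)
S(V) = (1 + V)*(-5 + V) (S(V) = (V + 1)*(V - 5) = (1 + V)*(-5 + V))
(c/S(z(2, -4)) - 22/E(-5))² = (252/(-5 + (-4)² - 4*(-4)) - 22*(-4 - 5)/(9 - 2*(-5)))² = (252/(-5 + 16 + 16) - 22*(-9/(9 + 10)))² = (252/27 - 22/((-⅑*19)))² = (252*(1/27) - 22/(-19/9))² = (28/3 - 22*(-9/19))² = (28/3 + 198/19)² = (1126/57)² = 1267876/3249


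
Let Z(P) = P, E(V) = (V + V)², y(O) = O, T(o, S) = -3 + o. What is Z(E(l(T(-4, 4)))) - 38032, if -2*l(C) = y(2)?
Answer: -38028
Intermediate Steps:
l(C) = -1 (l(C) = -½*2 = -1)
E(V) = 4*V² (E(V) = (2*V)² = 4*V²)
Z(E(l(T(-4, 4)))) - 38032 = 4*(-1)² - 38032 = 4*1 - 38032 = 4 - 38032 = -38028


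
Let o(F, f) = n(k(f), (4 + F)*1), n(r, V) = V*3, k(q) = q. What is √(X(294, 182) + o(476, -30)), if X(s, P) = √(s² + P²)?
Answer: √(1440 + 14*√610) ≈ 42.258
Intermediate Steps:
n(r, V) = 3*V
X(s, P) = √(P² + s²)
o(F, f) = 12 + 3*F (o(F, f) = 3*((4 + F)*1) = 3*(4 + F) = 12 + 3*F)
√(X(294, 182) + o(476, -30)) = √(√(182² + 294²) + (12 + 3*476)) = √(√(33124 + 86436) + (12 + 1428)) = √(√119560 + 1440) = √(14*√610 + 1440) = √(1440 + 14*√610)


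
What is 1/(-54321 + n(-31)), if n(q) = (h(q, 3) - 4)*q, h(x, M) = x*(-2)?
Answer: -1/56119 ≈ -1.7819e-5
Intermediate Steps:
h(x, M) = -2*x
n(q) = q*(-4 - 2*q) (n(q) = (-2*q - 4)*q = (-4 - 2*q)*q = q*(-4 - 2*q))
1/(-54321 + n(-31)) = 1/(-54321 - 2*(-31)*(2 - 31)) = 1/(-54321 - 2*(-31)*(-29)) = 1/(-54321 - 1798) = 1/(-56119) = -1/56119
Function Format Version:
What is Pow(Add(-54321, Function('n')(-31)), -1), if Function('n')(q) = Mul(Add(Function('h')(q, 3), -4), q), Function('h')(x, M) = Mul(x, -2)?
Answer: Rational(-1, 56119) ≈ -1.7819e-5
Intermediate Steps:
Function('h')(x, M) = Mul(-2, x)
Function('n')(q) = Mul(q, Add(-4, Mul(-2, q))) (Function('n')(q) = Mul(Add(Mul(-2, q), -4), q) = Mul(Add(-4, Mul(-2, q)), q) = Mul(q, Add(-4, Mul(-2, q))))
Pow(Add(-54321, Function('n')(-31)), -1) = Pow(Add(-54321, Mul(-2, -31, Add(2, -31))), -1) = Pow(Add(-54321, Mul(-2, -31, -29)), -1) = Pow(Add(-54321, -1798), -1) = Pow(-56119, -1) = Rational(-1, 56119)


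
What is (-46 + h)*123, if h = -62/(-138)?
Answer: -128863/23 ≈ -5602.7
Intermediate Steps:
h = 31/69 (h = -62*(-1/138) = 31/69 ≈ 0.44928)
(-46 + h)*123 = (-46 + 31/69)*123 = -3143/69*123 = -128863/23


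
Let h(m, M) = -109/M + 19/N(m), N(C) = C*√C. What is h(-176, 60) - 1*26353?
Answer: -1581289/60 + 19*I*√11/7744 ≈ -26355.0 + 0.0081374*I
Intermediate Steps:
N(C) = C^(3/2)
h(m, M) = -109/M + 19/m^(3/2) (h(m, M) = -109/M + 19/(m^(3/2)) = -109/M + 19/m^(3/2))
h(-176, 60) - 1*26353 = (-109/60 + 19/(-176)^(3/2)) - 1*26353 = (-109*1/60 + 19*(I*√11/7744)) - 26353 = (-109/60 + 19*I*√11/7744) - 26353 = -1581289/60 + 19*I*√11/7744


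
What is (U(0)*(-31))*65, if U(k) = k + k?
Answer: 0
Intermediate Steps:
U(k) = 2*k
(U(0)*(-31))*65 = ((2*0)*(-31))*65 = (0*(-31))*65 = 0*65 = 0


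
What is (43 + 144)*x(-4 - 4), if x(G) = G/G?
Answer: 187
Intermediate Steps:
x(G) = 1
(43 + 144)*x(-4 - 4) = (43 + 144)*1 = 187*1 = 187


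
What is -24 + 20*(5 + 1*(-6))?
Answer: -44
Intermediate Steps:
-24 + 20*(5 + 1*(-6)) = -24 + 20*(5 - 6) = -24 + 20*(-1) = -24 - 20 = -44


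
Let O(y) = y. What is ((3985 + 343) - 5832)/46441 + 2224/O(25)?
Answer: 103247184/1161025 ≈ 88.928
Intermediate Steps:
((3985 + 343) - 5832)/46441 + 2224/O(25) = ((3985 + 343) - 5832)/46441 + 2224/25 = (4328 - 5832)*(1/46441) + 2224*(1/25) = -1504*1/46441 + 2224/25 = -1504/46441 + 2224/25 = 103247184/1161025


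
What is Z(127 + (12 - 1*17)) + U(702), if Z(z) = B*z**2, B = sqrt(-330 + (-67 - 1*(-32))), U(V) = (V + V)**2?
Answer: 1971216 + 14884*I*sqrt(365) ≈ 1.9712e+6 + 2.8436e+5*I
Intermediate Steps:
U(V) = 4*V**2 (U(V) = (2*V)**2 = 4*V**2)
B = I*sqrt(365) (B = sqrt(-330 + (-67 + 32)) = sqrt(-330 - 35) = sqrt(-365) = I*sqrt(365) ≈ 19.105*I)
Z(z) = I*sqrt(365)*z**2 (Z(z) = (I*sqrt(365))*z**2 = I*sqrt(365)*z**2)
Z(127 + (12 - 1*17)) + U(702) = I*sqrt(365)*(127 + (12 - 1*17))**2 + 4*702**2 = I*sqrt(365)*(127 + (12 - 17))**2 + 4*492804 = I*sqrt(365)*(127 - 5)**2 + 1971216 = I*sqrt(365)*122**2 + 1971216 = I*sqrt(365)*14884 + 1971216 = 14884*I*sqrt(365) + 1971216 = 1971216 + 14884*I*sqrt(365)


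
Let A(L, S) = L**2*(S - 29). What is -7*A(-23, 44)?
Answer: -55545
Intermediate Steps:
A(L, S) = L**2*(-29 + S)
-7*A(-23, 44) = -7*(-23)**2*(-29 + 44) = -3703*15 = -7*7935 = -55545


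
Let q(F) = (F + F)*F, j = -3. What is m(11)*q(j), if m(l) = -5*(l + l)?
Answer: -1980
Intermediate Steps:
q(F) = 2*F**2 (q(F) = (2*F)*F = 2*F**2)
m(l) = -10*l
m(11)*q(j) = (-10*11)*(2*(-3)**2) = -220*9 = -110*18 = -1980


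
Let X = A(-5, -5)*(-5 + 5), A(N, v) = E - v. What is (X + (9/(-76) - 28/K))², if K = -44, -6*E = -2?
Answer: 187489/698896 ≈ 0.26826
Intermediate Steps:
E = ⅓ (E = -⅙*(-2) = ⅓ ≈ 0.33333)
A(N, v) = ⅓ - v
X = 0 (X = (⅓ - 1*(-5))*(-5 + 5) = (⅓ + 5)*0 = (16/3)*0 = 0)
(X + (9/(-76) - 28/K))² = (0 + (9/(-76) - 28/(-44)))² = (0 + (9*(-1/76) - 28*(-1/44)))² = (0 + (-9/76 + 7/11))² = (0 + 433/836)² = (433/836)² = 187489/698896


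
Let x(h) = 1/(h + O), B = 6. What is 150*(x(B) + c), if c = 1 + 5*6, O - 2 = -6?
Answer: 4725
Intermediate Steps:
O = -4 (O = 2 - 6 = -4)
c = 31 (c = 1 + 30 = 31)
x(h) = 1/(-4 + h) (x(h) = 1/(h - 4) = 1/(-4 + h))
150*(x(B) + c) = 150*(1/(-4 + 6) + 31) = 150*(1/2 + 31) = 150*(½ + 31) = 150*(63/2) = 4725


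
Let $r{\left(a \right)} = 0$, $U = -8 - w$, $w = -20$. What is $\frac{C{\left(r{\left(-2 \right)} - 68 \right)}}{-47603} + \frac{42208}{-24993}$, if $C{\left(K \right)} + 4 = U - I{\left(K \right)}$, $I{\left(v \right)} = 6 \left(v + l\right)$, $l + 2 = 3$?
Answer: $- \frac{2019474554}{1189741779} \approx -1.6974$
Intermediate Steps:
$l = 1$ ($l = -2 + 3 = 1$)
$I{\left(v \right)} = 6 + 6 v$ ($I{\left(v \right)} = 6 \left(v + 1\right) = 6 \left(1 + v\right) = 6 + 6 v$)
$U = 12$ ($U = -8 - -20 = -8 + 20 = 12$)
$C{\left(K \right)} = 2 - 6 K$ ($C{\left(K \right)} = -4 - \left(-6 + 6 K\right) = 2 - 6 K$)
$\frac{C{\left(r{\left(-2 \right)} - 68 \right)}}{-47603} + \frac{42208}{-24993} = \frac{2 - 6 \left(0 - 68\right)}{-47603} + \frac{42208}{-24993} = \left(2 - 6 \left(0 - 68\right)\right) \left(- \frac{1}{47603}\right) + 42208 \left(- \frac{1}{24993}\right) = \left(2 - -408\right) \left(- \frac{1}{47603}\right) - \frac{42208}{24993} = \left(2 + 408\right) \left(- \frac{1}{47603}\right) - \frac{42208}{24993} = 410 \left(- \frac{1}{47603}\right) - \frac{42208}{24993} = - \frac{410}{47603} - \frac{42208}{24993} = - \frac{2019474554}{1189741779}$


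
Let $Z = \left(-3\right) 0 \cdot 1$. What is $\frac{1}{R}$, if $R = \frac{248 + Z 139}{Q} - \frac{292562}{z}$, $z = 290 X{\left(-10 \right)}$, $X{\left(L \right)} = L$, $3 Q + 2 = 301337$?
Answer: $\frac{29129050}{2938710929} \approx 0.0099122$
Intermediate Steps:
$Q = 100445$ ($Q = - \frac{2}{3} + \frac{1}{3} \cdot 301337 = - \frac{2}{3} + \frac{301337}{3} = 100445$)
$z = -2900$ ($z = 290 \left(-10\right) = -2900$)
$Z = 0$ ($Z = 0 \cdot 1 = 0$)
$R = \frac{2938710929}{29129050}$ ($R = \frac{248 + 0 \cdot 139}{100445} - \frac{292562}{-2900} = \left(248 + 0\right) \frac{1}{100445} - - \frac{146281}{1450} = 248 \cdot \frac{1}{100445} + \frac{146281}{1450} = \frac{248}{100445} + \frac{146281}{1450} = \frac{2938710929}{29129050} \approx 100.89$)
$\frac{1}{R} = \frac{1}{\frac{2938710929}{29129050}} = \frac{29129050}{2938710929}$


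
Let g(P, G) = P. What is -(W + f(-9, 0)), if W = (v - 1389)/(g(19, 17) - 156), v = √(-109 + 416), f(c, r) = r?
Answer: -1389/137 + √307/137 ≈ -10.011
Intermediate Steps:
v = √307 ≈ 17.521
W = 1389/137 - √307/137 (W = (√307 - 1389)/(19 - 156) = (-1389 + √307)/(-137) = (-1389 + √307)*(-1/137) = 1389/137 - √307/137 ≈ 10.011)
-(W + f(-9, 0)) = -((1389/137 - √307/137) + 0) = -(1389/137 - √307/137) = -1389/137 + √307/137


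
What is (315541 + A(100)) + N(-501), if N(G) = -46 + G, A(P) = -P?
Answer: 314894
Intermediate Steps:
(315541 + A(100)) + N(-501) = (315541 - 1*100) + (-46 - 501) = (315541 - 100) - 547 = 315441 - 547 = 314894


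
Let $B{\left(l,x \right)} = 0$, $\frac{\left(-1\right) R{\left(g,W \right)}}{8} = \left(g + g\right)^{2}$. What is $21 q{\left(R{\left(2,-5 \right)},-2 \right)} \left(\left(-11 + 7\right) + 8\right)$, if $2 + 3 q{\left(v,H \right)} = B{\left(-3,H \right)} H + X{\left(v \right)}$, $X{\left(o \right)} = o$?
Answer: $-3640$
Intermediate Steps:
$R{\left(g,W \right)} = - 32 g^{2}$ ($R{\left(g,W \right)} = - 8 \left(g + g\right)^{2} = - 8 \left(2 g\right)^{2} = - 8 \cdot 4 g^{2} = - 32 g^{2}$)
$q{\left(v,H \right)} = - \frac{2}{3} + \frac{v}{3}$ ($q{\left(v,H \right)} = - \frac{2}{3} + \frac{0 H + v}{3} = - \frac{2}{3} + \frac{0 + v}{3} = - \frac{2}{3} + \frac{v}{3}$)
$21 q{\left(R{\left(2,-5 \right)},-2 \right)} \left(\left(-11 + 7\right) + 8\right) = 21 \left(- \frac{2}{3} + \frac{\left(-32\right) 2^{2}}{3}\right) \left(\left(-11 + 7\right) + 8\right) = 21 \left(- \frac{2}{3} + \frac{\left(-32\right) 4}{3}\right) \left(-4 + 8\right) = 21 \left(- \frac{2}{3} + \frac{1}{3} \left(-128\right)\right) 4 = 21 \left(- \frac{2}{3} - \frac{128}{3}\right) 4 = 21 \left(- \frac{130}{3}\right) 4 = \left(-910\right) 4 = -3640$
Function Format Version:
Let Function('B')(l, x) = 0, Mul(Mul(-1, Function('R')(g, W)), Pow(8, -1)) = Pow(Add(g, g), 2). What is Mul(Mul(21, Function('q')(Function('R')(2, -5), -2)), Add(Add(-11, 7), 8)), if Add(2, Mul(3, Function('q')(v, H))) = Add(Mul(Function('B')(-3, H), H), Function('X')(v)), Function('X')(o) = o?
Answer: -3640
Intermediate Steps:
Function('R')(g, W) = Mul(-32, Pow(g, 2)) (Function('R')(g, W) = Mul(-8, Pow(Add(g, g), 2)) = Mul(-8, Pow(Mul(2, g), 2)) = Mul(-8, Mul(4, Pow(g, 2))) = Mul(-32, Pow(g, 2)))
Function('q')(v, H) = Add(Rational(-2, 3), Mul(Rational(1, 3), v)) (Function('q')(v, H) = Add(Rational(-2, 3), Mul(Rational(1, 3), Add(Mul(0, H), v))) = Add(Rational(-2, 3), Mul(Rational(1, 3), Add(0, v))) = Add(Rational(-2, 3), Mul(Rational(1, 3), v)))
Mul(Mul(21, Function('q')(Function('R')(2, -5), -2)), Add(Add(-11, 7), 8)) = Mul(Mul(21, Add(Rational(-2, 3), Mul(Rational(1, 3), Mul(-32, Pow(2, 2))))), Add(Add(-11, 7), 8)) = Mul(Mul(21, Add(Rational(-2, 3), Mul(Rational(1, 3), Mul(-32, 4)))), Add(-4, 8)) = Mul(Mul(21, Add(Rational(-2, 3), Mul(Rational(1, 3), -128))), 4) = Mul(Mul(21, Add(Rational(-2, 3), Rational(-128, 3))), 4) = Mul(Mul(21, Rational(-130, 3)), 4) = Mul(-910, 4) = -3640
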